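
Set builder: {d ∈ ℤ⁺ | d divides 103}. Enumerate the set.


Checking each candidate:
Condition: positive divisors of 103
Result = {1, 103}

{1, 103}


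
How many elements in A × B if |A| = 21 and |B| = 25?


|A × B| = |A| × |B|
= 21 × 25
= 525

|A × B| = 525


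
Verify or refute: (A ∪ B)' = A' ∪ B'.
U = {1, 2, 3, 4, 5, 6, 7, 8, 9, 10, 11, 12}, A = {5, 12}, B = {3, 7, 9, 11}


LHS: A ∪ B = {3, 5, 7, 9, 11, 12}
(A ∪ B)' = U \ (A ∪ B) = {1, 2, 4, 6, 8, 10}
A' = {1, 2, 3, 4, 6, 7, 8, 9, 10, 11}, B' = {1, 2, 4, 5, 6, 8, 10, 12}
Claimed RHS: A' ∪ B' = {1, 2, 3, 4, 5, 6, 7, 8, 9, 10, 11, 12}
Identity is INVALID: LHS = {1, 2, 4, 6, 8, 10} but the RHS claimed here equals {1, 2, 3, 4, 5, 6, 7, 8, 9, 10, 11, 12}. The correct form is (A ∪ B)' = A' ∩ B'.

Identity is invalid: (A ∪ B)' = {1, 2, 4, 6, 8, 10} but A' ∪ B' = {1, 2, 3, 4, 5, 6, 7, 8, 9, 10, 11, 12}. The correct De Morgan law is (A ∪ B)' = A' ∩ B'.


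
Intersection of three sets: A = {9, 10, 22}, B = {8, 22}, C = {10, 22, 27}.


A ∩ B = {22}
(A ∩ B) ∩ C = {22}

A ∩ B ∩ C = {22}


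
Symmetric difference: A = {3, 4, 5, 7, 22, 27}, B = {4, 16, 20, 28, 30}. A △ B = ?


A △ B = (A \ B) ∪ (B \ A) = elements in exactly one of A or B
A \ B = {3, 5, 7, 22, 27}
B \ A = {16, 20, 28, 30}
A △ B = {3, 5, 7, 16, 20, 22, 27, 28, 30}

A △ B = {3, 5, 7, 16, 20, 22, 27, 28, 30}


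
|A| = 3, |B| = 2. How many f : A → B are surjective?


n = |A| = 3, k = |B| = 2. Surjections via inclusion-exclusion:
S(n,k) = Σ(-1)^i × C(k,i) × (k-i)^n, i=0 to k
i=0: (-1)^0×C(2,0)×2^3 = 8
i=1: (-1)^1×C(2,1)×1^3 = -2
i=2: (-1)^2×C(2,2)×0^3 = 0
Total = 6

Number of surjections = 6


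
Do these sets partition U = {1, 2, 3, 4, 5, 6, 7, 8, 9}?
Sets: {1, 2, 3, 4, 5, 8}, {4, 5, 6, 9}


A partition requires: (1) non-empty parts, (2) pairwise disjoint, (3) union = U
Parts: {1, 2, 3, 4, 5, 8}, {4, 5, 6, 9}
Union of parts: {1, 2, 3, 4, 5, 6, 8, 9}
U = {1, 2, 3, 4, 5, 6, 7, 8, 9}
All non-empty? True
Pairwise disjoint? False
Covers U? False

No, not a valid partition


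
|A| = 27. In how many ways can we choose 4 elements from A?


C(n,k) = n! / (k!(n-k)!)
C(27,4) = 27! / (4!23!)
= 17550

C(27,4) = 17550


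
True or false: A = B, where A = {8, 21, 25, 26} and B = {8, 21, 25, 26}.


Two sets are equal iff they have exactly the same elements.
A = {8, 21, 25, 26}
B = {8, 21, 25, 26}
Same elements → A = B

Yes, A = B


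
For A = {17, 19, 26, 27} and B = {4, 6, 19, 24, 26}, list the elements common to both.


A ∩ B = elements in both A and B
A = {17, 19, 26, 27}
B = {4, 6, 19, 24, 26}
A ∩ B = {19, 26}

A ∩ B = {19, 26}


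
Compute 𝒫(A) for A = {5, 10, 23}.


|A| = 3, so |P(A)| = 2^3 = 8
Enumerate subsets by cardinality (0 to 3):
∅, {5}, {10}, {23}, {5, 10}, {5, 23}, {10, 23}, {5, 10, 23}

P(A) has 8 subsets: ∅, {5}, {10}, {23}, {5, 10}, {5, 23}, {10, 23}, {5, 10, 23}


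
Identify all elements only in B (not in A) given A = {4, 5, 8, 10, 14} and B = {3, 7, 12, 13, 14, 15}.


A = {4, 5, 8, 10, 14}
B = {3, 7, 12, 13, 14, 15}
Region: only in B (not in A)
Elements: {3, 7, 12, 13, 15}

Elements only in B (not in A): {3, 7, 12, 13, 15}


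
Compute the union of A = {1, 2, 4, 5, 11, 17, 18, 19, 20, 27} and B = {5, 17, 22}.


A ∪ B = all elements in A or B (or both)
A = {1, 2, 4, 5, 11, 17, 18, 19, 20, 27}
B = {5, 17, 22}
A ∪ B = {1, 2, 4, 5, 11, 17, 18, 19, 20, 22, 27}

A ∪ B = {1, 2, 4, 5, 11, 17, 18, 19, 20, 22, 27}


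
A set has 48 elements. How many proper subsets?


Total subsets = 2^n = 2^48 = 281474976710656
Proper subsets exclude the set itself: 2^n - 1
= 281474976710656 - 1
= 281474976710655

Number of proper subsets = 281474976710655


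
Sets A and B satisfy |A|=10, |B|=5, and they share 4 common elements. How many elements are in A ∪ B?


|A ∪ B| = |A| + |B| - |A ∩ B|
= 10 + 5 - 4
= 11

|A ∪ B| = 11


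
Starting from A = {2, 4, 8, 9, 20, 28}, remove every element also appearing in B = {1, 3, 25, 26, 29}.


A \ B = elements in A but not in B
A = {2, 4, 8, 9, 20, 28}
B = {1, 3, 25, 26, 29}
Remove from A any elements in B
A \ B = {2, 4, 8, 9, 20, 28}

A \ B = {2, 4, 8, 9, 20, 28}


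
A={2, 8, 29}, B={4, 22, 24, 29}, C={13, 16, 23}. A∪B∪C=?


A ∪ B = {2, 4, 8, 22, 24, 29}
(A ∪ B) ∪ C = {2, 4, 8, 13, 16, 22, 23, 24, 29}

A ∪ B ∪ C = {2, 4, 8, 13, 16, 22, 23, 24, 29}


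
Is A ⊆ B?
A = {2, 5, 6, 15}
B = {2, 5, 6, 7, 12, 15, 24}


A ⊆ B means every element of A is in B.
All elements of A are in B.
So A ⊆ B.

Yes, A ⊆ B


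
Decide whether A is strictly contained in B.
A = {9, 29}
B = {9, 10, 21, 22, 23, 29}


A ⊂ B requires: A ⊆ B AND A ≠ B.
A ⊆ B? Yes
A = B? No
A ⊂ B: Yes (A is a proper subset of B)

Yes, A ⊂ B


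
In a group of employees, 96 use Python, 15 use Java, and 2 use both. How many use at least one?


|A ∪ B| = |A| + |B| - |A ∩ B|
= 96 + 15 - 2
= 109

|A ∪ B| = 109


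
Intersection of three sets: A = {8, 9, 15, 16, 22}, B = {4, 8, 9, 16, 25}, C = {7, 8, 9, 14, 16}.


A ∩ B = {8, 9, 16}
(A ∩ B) ∩ C = {8, 9, 16}

A ∩ B ∩ C = {8, 9, 16}


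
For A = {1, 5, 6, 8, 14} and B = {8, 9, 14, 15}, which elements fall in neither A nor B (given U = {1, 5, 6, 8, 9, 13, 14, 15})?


A = {1, 5, 6, 8, 14}
B = {8, 9, 14, 15}
Region: in neither A nor B (given U = {1, 5, 6, 8, 9, 13, 14, 15})
Elements: {13}

Elements in neither A nor B (given U = {1, 5, 6, 8, 9, 13, 14, 15}): {13}


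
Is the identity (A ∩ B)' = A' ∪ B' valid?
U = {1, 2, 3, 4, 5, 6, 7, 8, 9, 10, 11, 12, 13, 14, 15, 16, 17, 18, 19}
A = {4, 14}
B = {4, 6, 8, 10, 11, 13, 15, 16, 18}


LHS: A ∩ B = {4}
(A ∩ B)' = U \ (A ∩ B) = {1, 2, 3, 5, 6, 7, 8, 9, 10, 11, 12, 13, 14, 15, 16, 17, 18, 19}
A' = {1, 2, 3, 5, 6, 7, 8, 9, 10, 11, 12, 13, 15, 16, 17, 18, 19}, B' = {1, 2, 3, 5, 7, 9, 12, 14, 17, 19}
Claimed RHS: A' ∪ B' = {1, 2, 3, 5, 6, 7, 8, 9, 10, 11, 12, 13, 14, 15, 16, 17, 18, 19}
Identity is VALID: LHS = RHS = {1, 2, 3, 5, 6, 7, 8, 9, 10, 11, 12, 13, 14, 15, 16, 17, 18, 19} ✓

Identity is valid. (A ∩ B)' = A' ∪ B' = {1, 2, 3, 5, 6, 7, 8, 9, 10, 11, 12, 13, 14, 15, 16, 17, 18, 19}


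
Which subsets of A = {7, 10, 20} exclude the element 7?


A subset of A that omits 7 is a subset of A \ {7}, so there are 2^(n-1) = 2^2 = 4 of them.
Subsets excluding 7: ∅, {10}, {20}, {10, 20}

Subsets excluding 7 (4 total): ∅, {10}, {20}, {10, 20}


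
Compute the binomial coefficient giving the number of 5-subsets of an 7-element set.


C(n,k) = n! / (k!(n-k)!)
C(7,5) = 7! / (5!2!)
= 21

C(7,5) = 21


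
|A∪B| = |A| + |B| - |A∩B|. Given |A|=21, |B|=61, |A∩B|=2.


|A ∪ B| = |A| + |B| - |A ∩ B|
= 21 + 61 - 2
= 80

|A ∪ B| = 80


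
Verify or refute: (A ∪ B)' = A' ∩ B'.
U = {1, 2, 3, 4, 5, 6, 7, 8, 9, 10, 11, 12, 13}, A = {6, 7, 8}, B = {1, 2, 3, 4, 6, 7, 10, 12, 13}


LHS: A ∪ B = {1, 2, 3, 4, 6, 7, 8, 10, 12, 13}
(A ∪ B)' = U \ (A ∪ B) = {5, 9, 11}
A' = {1, 2, 3, 4, 5, 9, 10, 11, 12, 13}, B' = {5, 8, 9, 11}
Claimed RHS: A' ∩ B' = {5, 9, 11}
Identity is VALID: LHS = RHS = {5, 9, 11} ✓

Identity is valid. (A ∪ B)' = A' ∩ B' = {5, 9, 11}


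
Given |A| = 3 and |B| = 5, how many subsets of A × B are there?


A relation from A to B is any subset of A × B.
|A × B| = 3 × 5 = 15
# relations = 2^|A × B| = 2^15 = 32768

Number of relations = 32768


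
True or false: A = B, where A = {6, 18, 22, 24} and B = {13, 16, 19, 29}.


Two sets are equal iff they have exactly the same elements.
A = {6, 18, 22, 24}
B = {13, 16, 19, 29}
Differences: {6, 13, 16, 18, 19, 22, 24, 29}
A ≠ B

No, A ≠ B


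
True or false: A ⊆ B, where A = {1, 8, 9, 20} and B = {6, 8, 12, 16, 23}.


A ⊆ B means every element of A is in B.
Elements in A not in B: {1, 9, 20}
So A ⊄ B.

No, A ⊄ B


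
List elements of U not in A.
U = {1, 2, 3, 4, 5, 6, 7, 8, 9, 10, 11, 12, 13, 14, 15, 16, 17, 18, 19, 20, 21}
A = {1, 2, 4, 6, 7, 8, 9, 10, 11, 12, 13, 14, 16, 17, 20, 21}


Aᶜ = U \ A = elements in U but not in A
U = {1, 2, 3, 4, 5, 6, 7, 8, 9, 10, 11, 12, 13, 14, 15, 16, 17, 18, 19, 20, 21}
A = {1, 2, 4, 6, 7, 8, 9, 10, 11, 12, 13, 14, 16, 17, 20, 21}
Aᶜ = {3, 5, 15, 18, 19}

Aᶜ = {3, 5, 15, 18, 19}


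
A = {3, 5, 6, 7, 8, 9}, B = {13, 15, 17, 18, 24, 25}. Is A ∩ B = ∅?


Disjoint means A ∩ B = ∅.
A ∩ B = ∅
A ∩ B = ∅, so A and B are disjoint.

Yes, A and B are disjoint


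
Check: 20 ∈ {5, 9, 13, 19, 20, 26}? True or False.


A = {5, 9, 13, 19, 20, 26}
Checking if 20 is in A
20 is in A → True

20 ∈ A


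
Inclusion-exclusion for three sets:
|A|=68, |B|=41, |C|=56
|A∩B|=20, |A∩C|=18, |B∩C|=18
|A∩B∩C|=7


|A∪B∪C| = |A|+|B|+|C| - |A∩B|-|A∩C|-|B∩C| + |A∩B∩C|
= 68+41+56 - 20-18-18 + 7
= 165 - 56 + 7
= 116

|A ∪ B ∪ C| = 116


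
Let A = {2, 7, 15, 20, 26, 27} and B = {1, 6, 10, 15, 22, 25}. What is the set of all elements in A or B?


A ∪ B = all elements in A or B (or both)
A = {2, 7, 15, 20, 26, 27}
B = {1, 6, 10, 15, 22, 25}
A ∪ B = {1, 2, 6, 7, 10, 15, 20, 22, 25, 26, 27}

A ∪ B = {1, 2, 6, 7, 10, 15, 20, 22, 25, 26, 27}


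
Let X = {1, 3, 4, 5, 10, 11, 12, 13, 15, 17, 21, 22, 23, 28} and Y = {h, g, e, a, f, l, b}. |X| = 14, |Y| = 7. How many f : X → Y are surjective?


n = |X| = 14, k = |Y| = 7. Surjections via inclusion-exclusion:
S(n,k) = Σ(-1)^i × C(k,i) × (k-i)^n, i=0 to k
i=0: (-1)^0×C(7,0)×7^14 = 678223072849
i=1: (-1)^1×C(7,1)×6^14 = -548549148672
i=2: (-1)^2×C(7,2)×5^14 = 128173828125
i=3: (-1)^3×C(7,3)×4^14 = -9395240960
i=4: (-1)^4×C(7,4)×3^14 = 167403915
i=5: (-1)^5×C(7,5)×2^14 = -344064
i=6: (-1)^6×C(7,6)×1^14 = 7
i=7: (-1)^7×C(7,7)×0^14 = 0
Total = 248619571200

Number of surjections = 248619571200


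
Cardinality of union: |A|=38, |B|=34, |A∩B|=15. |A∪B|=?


|A ∪ B| = |A| + |B| - |A ∩ B|
= 38 + 34 - 15
= 57

|A ∪ B| = 57


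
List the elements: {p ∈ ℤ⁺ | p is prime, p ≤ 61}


Checking each candidate:
Condition: primes ≤ 61
Result = {2, 3, 5, 7, 11, 13, 17, 19, 23, 29, 31, 37, 41, 43, 47, 53, 59, 61}

{2, 3, 5, 7, 11, 13, 17, 19, 23, 29, 31, 37, 41, 43, 47, 53, 59, 61}


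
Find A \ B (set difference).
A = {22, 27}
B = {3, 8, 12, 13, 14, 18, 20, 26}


A \ B = elements in A but not in B
A = {22, 27}
B = {3, 8, 12, 13, 14, 18, 20, 26}
Remove from A any elements in B
A \ B = {22, 27}

A \ B = {22, 27}


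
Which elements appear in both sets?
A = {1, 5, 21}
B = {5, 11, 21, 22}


A ∩ B = elements in both A and B
A = {1, 5, 21}
B = {5, 11, 21, 22}
A ∩ B = {5, 21}

A ∩ B = {5, 21}


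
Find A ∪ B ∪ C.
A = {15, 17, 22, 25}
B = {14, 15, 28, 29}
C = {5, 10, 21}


A ∪ B = {14, 15, 17, 22, 25, 28, 29}
(A ∪ B) ∪ C = {5, 10, 14, 15, 17, 21, 22, 25, 28, 29}

A ∪ B ∪ C = {5, 10, 14, 15, 17, 21, 22, 25, 28, 29}


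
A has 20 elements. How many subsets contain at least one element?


Total subsets = 2^n = 2^20 = 1048576
Non-empty subsets exclude the empty set: 2^n - 1
= 1048576 - 1
= 1048575

Number of non-empty subsets = 1048575


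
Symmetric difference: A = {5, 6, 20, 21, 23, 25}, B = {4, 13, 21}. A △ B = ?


A △ B = (A \ B) ∪ (B \ A) = elements in exactly one of A or B
A \ B = {5, 6, 20, 23, 25}
B \ A = {4, 13}
A △ B = {4, 5, 6, 13, 20, 23, 25}

A △ B = {4, 5, 6, 13, 20, 23, 25}


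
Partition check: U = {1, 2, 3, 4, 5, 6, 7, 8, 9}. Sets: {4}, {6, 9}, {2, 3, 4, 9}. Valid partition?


A partition requires: (1) non-empty parts, (2) pairwise disjoint, (3) union = U
Parts: {4}, {6, 9}, {2, 3, 4, 9}
Union of parts: {2, 3, 4, 6, 9}
U = {1, 2, 3, 4, 5, 6, 7, 8, 9}
All non-empty? True
Pairwise disjoint? False
Covers U? False

No, not a valid partition


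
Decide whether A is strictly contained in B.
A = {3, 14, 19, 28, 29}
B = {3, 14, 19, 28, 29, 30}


A ⊂ B requires: A ⊆ B AND A ≠ B.
A ⊆ B? Yes
A = B? No
A ⊂ B: Yes (A is a proper subset of B)

Yes, A ⊂ B


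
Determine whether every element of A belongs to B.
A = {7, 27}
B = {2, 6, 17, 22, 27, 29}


A ⊆ B means every element of A is in B.
Elements in A not in B: {7}
So A ⊄ B.

No, A ⊄ B


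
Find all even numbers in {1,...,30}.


Checking each candidate:
Condition: even numbers in {1,...,30}
Result = {2, 4, 6, 8, 10, 12, 14, 16, 18, 20, 22, 24, 26, 28, 30}

{2, 4, 6, 8, 10, 12, 14, 16, 18, 20, 22, 24, 26, 28, 30}


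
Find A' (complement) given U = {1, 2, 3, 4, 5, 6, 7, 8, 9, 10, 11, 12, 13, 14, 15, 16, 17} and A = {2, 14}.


Aᶜ = U \ A = elements in U but not in A
U = {1, 2, 3, 4, 5, 6, 7, 8, 9, 10, 11, 12, 13, 14, 15, 16, 17}
A = {2, 14}
Aᶜ = {1, 3, 4, 5, 6, 7, 8, 9, 10, 11, 12, 13, 15, 16, 17}

Aᶜ = {1, 3, 4, 5, 6, 7, 8, 9, 10, 11, 12, 13, 15, 16, 17}


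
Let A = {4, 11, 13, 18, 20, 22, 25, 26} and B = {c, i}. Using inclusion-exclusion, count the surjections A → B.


n = |A| = 8, k = |B| = 2. Surjections via inclusion-exclusion:
S(n,k) = Σ(-1)^i × C(k,i) × (k-i)^n, i=0 to k
i=0: (-1)^0×C(2,0)×2^8 = 256
i=1: (-1)^1×C(2,1)×1^8 = -2
i=2: (-1)^2×C(2,2)×0^8 = 0
Total = 254

Number of surjections = 254


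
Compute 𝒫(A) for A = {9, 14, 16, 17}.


|A| = 4, so |P(A)| = 2^4 = 16
Enumerate subsets by cardinality (0 to 4):
∅, {9}, {14}, {16}, {17}, {9, 14}, {9, 16}, {9, 17}, {14, 16}, {14, 17}, {16, 17}, {9, 14, 16}, {9, 14, 17}, {9, 16, 17}, {14, 16, 17}, {9, 14, 16, 17}

P(A) has 16 subsets: ∅, {9}, {14}, {16}, {17}, {9, 14}, {9, 16}, {9, 17}, {14, 16}, {14, 17}, {16, 17}, {9, 14, 16}, {9, 14, 17}, {9, 16, 17}, {14, 16, 17}, {9, 14, 16, 17}


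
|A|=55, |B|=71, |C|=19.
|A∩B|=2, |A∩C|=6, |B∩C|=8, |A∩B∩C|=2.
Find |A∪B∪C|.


|A∪B∪C| = |A|+|B|+|C| - |A∩B|-|A∩C|-|B∩C| + |A∩B∩C|
= 55+71+19 - 2-6-8 + 2
= 145 - 16 + 2
= 131

|A ∪ B ∪ C| = 131


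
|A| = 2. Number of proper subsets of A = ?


Total subsets = 2^n = 2^2 = 4
Proper subsets exclude the set itself: 2^n - 1
= 4 - 1
= 3

Number of proper subsets = 3


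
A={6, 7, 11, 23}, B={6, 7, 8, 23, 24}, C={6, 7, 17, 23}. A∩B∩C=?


A ∩ B = {6, 7, 23}
(A ∩ B) ∩ C = {6, 7, 23}

A ∩ B ∩ C = {6, 7, 23}


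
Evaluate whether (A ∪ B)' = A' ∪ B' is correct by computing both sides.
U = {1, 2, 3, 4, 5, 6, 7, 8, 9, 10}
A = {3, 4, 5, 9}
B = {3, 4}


LHS: A ∪ B = {3, 4, 5, 9}
(A ∪ B)' = U \ (A ∪ B) = {1, 2, 6, 7, 8, 10}
A' = {1, 2, 6, 7, 8, 10}, B' = {1, 2, 5, 6, 7, 8, 9, 10}
Claimed RHS: A' ∪ B' = {1, 2, 5, 6, 7, 8, 9, 10}
Identity is INVALID: LHS = {1, 2, 6, 7, 8, 10} but the RHS claimed here equals {1, 2, 5, 6, 7, 8, 9, 10}. The correct form is (A ∪ B)' = A' ∩ B'.

Identity is invalid: (A ∪ B)' = {1, 2, 6, 7, 8, 10} but A' ∪ B' = {1, 2, 5, 6, 7, 8, 9, 10}. The correct De Morgan law is (A ∪ B)' = A' ∩ B'.


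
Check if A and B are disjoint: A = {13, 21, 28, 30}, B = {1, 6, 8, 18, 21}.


Disjoint means A ∩ B = ∅.
A ∩ B = {21}
A ∩ B ≠ ∅, so A and B are NOT disjoint.

No, A and B are not disjoint (A ∩ B = {21})


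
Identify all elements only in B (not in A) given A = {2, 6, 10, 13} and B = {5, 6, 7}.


A = {2, 6, 10, 13}
B = {5, 6, 7}
Region: only in B (not in A)
Elements: {5, 7}

Elements only in B (not in A): {5, 7}


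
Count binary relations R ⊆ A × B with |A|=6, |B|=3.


A relation from A to B is any subset of A × B.
|A × B| = 6 × 3 = 18
# relations = 2^|A × B| = 2^18 = 262144

Number of relations = 262144


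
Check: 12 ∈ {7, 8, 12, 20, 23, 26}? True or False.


A = {7, 8, 12, 20, 23, 26}
Checking if 12 is in A
12 is in A → True

12 ∈ A


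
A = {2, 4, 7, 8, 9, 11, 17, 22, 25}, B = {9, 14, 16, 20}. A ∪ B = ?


A ∪ B = all elements in A or B (or both)
A = {2, 4, 7, 8, 9, 11, 17, 22, 25}
B = {9, 14, 16, 20}
A ∪ B = {2, 4, 7, 8, 9, 11, 14, 16, 17, 20, 22, 25}

A ∪ B = {2, 4, 7, 8, 9, 11, 14, 16, 17, 20, 22, 25}


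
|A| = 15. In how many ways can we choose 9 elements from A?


C(n,k) = n! / (k!(n-k)!)
C(15,9) = 15! / (9!6!)
= 5005

C(15,9) = 5005


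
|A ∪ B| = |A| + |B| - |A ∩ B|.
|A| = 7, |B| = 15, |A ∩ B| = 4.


|A ∪ B| = |A| + |B| - |A ∩ B|
= 7 + 15 - 4
= 18

|A ∪ B| = 18


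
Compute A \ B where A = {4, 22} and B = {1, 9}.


A \ B = elements in A but not in B
A = {4, 22}
B = {1, 9}
Remove from A any elements in B
A \ B = {4, 22}

A \ B = {4, 22}


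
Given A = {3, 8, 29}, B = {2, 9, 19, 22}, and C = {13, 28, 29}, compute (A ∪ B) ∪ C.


A ∪ B = {2, 3, 8, 9, 19, 22, 29}
(A ∪ B) ∪ C = {2, 3, 8, 9, 13, 19, 22, 28, 29}

A ∪ B ∪ C = {2, 3, 8, 9, 13, 19, 22, 28, 29}


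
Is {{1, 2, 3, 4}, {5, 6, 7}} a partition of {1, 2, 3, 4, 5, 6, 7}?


A partition requires: (1) non-empty parts, (2) pairwise disjoint, (3) union = U
Parts: {1, 2, 3, 4}, {5, 6, 7}
Union of parts: {1, 2, 3, 4, 5, 6, 7}
U = {1, 2, 3, 4, 5, 6, 7}
All non-empty? True
Pairwise disjoint? True
Covers U? True

Yes, valid partition


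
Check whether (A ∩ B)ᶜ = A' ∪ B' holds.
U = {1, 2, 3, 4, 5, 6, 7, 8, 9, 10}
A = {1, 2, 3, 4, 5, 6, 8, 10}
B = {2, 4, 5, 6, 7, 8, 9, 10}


LHS: A ∩ B = {2, 4, 5, 6, 8, 10}
(A ∩ B)' = U \ (A ∩ B) = {1, 3, 7, 9}
A' = {7, 9}, B' = {1, 3}
Claimed RHS: A' ∪ B' = {1, 3, 7, 9}
Identity is VALID: LHS = RHS = {1, 3, 7, 9} ✓

Identity is valid. (A ∩ B)' = A' ∪ B' = {1, 3, 7, 9}


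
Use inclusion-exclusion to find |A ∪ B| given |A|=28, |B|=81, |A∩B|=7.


|A ∪ B| = |A| + |B| - |A ∩ B|
= 28 + 81 - 7
= 102

|A ∪ B| = 102


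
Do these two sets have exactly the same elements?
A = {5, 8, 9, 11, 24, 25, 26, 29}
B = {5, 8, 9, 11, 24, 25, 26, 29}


Two sets are equal iff they have exactly the same elements.
A = {5, 8, 9, 11, 24, 25, 26, 29}
B = {5, 8, 9, 11, 24, 25, 26, 29}
Same elements → A = B

Yes, A = B


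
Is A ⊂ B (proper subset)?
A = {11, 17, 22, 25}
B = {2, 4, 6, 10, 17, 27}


A ⊂ B requires: A ⊆ B AND A ≠ B.
A ⊆ B? No
A ⊄ B, so A is not a proper subset.

No, A is not a proper subset of B


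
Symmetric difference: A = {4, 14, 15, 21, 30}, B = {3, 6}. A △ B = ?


A △ B = (A \ B) ∪ (B \ A) = elements in exactly one of A or B
A \ B = {4, 14, 15, 21, 30}
B \ A = {3, 6}
A △ B = {3, 4, 6, 14, 15, 21, 30}

A △ B = {3, 4, 6, 14, 15, 21, 30}


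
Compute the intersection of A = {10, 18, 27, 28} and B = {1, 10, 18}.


A ∩ B = elements in both A and B
A = {10, 18, 27, 28}
B = {1, 10, 18}
A ∩ B = {10, 18}

A ∩ B = {10, 18}


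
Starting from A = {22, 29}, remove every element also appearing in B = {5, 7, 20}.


A \ B = elements in A but not in B
A = {22, 29}
B = {5, 7, 20}
Remove from A any elements in B
A \ B = {22, 29}

A \ B = {22, 29}


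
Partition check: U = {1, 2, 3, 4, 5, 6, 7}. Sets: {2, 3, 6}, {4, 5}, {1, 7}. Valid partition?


A partition requires: (1) non-empty parts, (2) pairwise disjoint, (3) union = U
Parts: {2, 3, 6}, {4, 5}, {1, 7}
Union of parts: {1, 2, 3, 4, 5, 6, 7}
U = {1, 2, 3, 4, 5, 6, 7}
All non-empty? True
Pairwise disjoint? True
Covers U? True

Yes, valid partition


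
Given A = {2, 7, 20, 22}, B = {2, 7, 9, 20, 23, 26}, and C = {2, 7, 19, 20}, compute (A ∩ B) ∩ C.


A ∩ B = {2, 7, 20}
(A ∩ B) ∩ C = {2, 7, 20}

A ∩ B ∩ C = {2, 7, 20}


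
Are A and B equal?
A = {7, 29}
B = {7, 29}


Two sets are equal iff they have exactly the same elements.
A = {7, 29}
B = {7, 29}
Same elements → A = B

Yes, A = B


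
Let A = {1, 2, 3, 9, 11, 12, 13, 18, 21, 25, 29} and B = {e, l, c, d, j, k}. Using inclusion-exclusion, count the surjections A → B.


n = |A| = 11, k = |B| = 6. Surjections via inclusion-exclusion:
S(n,k) = Σ(-1)^i × C(k,i) × (k-i)^n, i=0 to k
i=0: (-1)^0×C(6,0)×6^11 = 362797056
i=1: (-1)^1×C(6,1)×5^11 = -292968750
i=2: (-1)^2×C(6,2)×4^11 = 62914560
i=3: (-1)^3×C(6,3)×3^11 = -3542940
i=4: (-1)^4×C(6,4)×2^11 = 30720
i=5: (-1)^5×C(6,5)×1^11 = -6
i=6: (-1)^6×C(6,6)×0^11 = 0
Total = 129230640

Number of surjections = 129230640


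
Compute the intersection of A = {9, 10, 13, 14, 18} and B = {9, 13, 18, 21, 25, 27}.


A ∩ B = elements in both A and B
A = {9, 10, 13, 14, 18}
B = {9, 13, 18, 21, 25, 27}
A ∩ B = {9, 13, 18}

A ∩ B = {9, 13, 18}


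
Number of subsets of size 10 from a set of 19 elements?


C(n,k) = n! / (k!(n-k)!)
C(19,10) = 19! / (10!9!)
= 92378

C(19,10) = 92378


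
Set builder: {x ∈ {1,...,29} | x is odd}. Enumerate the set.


Checking each candidate:
Condition: odd numbers in {1,...,29}
Result = {1, 3, 5, 7, 9, 11, 13, 15, 17, 19, 21, 23, 25, 27, 29}

{1, 3, 5, 7, 9, 11, 13, 15, 17, 19, 21, 23, 25, 27, 29}


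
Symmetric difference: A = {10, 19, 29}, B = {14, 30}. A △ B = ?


A △ B = (A \ B) ∪ (B \ A) = elements in exactly one of A or B
A \ B = {10, 19, 29}
B \ A = {14, 30}
A △ B = {10, 14, 19, 29, 30}

A △ B = {10, 14, 19, 29, 30}


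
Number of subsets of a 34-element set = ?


Number of subsets = 2^n
= 2^34
= 17179869184

|P(A)| = 17179869184


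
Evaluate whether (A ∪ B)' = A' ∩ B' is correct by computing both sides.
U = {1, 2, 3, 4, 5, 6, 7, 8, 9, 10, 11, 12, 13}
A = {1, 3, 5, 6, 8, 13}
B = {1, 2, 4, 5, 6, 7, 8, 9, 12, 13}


LHS: A ∪ B = {1, 2, 3, 4, 5, 6, 7, 8, 9, 12, 13}
(A ∪ B)' = U \ (A ∪ B) = {10, 11}
A' = {2, 4, 7, 9, 10, 11, 12}, B' = {3, 10, 11}
Claimed RHS: A' ∩ B' = {10, 11}
Identity is VALID: LHS = RHS = {10, 11} ✓

Identity is valid. (A ∪ B)' = A' ∩ B' = {10, 11}


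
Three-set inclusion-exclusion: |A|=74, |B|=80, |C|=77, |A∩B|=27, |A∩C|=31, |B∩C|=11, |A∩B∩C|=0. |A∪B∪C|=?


|A∪B∪C| = |A|+|B|+|C| - |A∩B|-|A∩C|-|B∩C| + |A∩B∩C|
= 74+80+77 - 27-31-11 + 0
= 231 - 69 + 0
= 162

|A ∪ B ∪ C| = 162


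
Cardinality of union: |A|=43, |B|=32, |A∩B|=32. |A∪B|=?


|A ∪ B| = |A| + |B| - |A ∩ B|
= 43 + 32 - 32
= 43

|A ∪ B| = 43


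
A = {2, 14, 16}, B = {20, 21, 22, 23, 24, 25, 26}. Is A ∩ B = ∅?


Disjoint means A ∩ B = ∅.
A ∩ B = ∅
A ∩ B = ∅, so A and B are disjoint.

Yes, A and B are disjoint


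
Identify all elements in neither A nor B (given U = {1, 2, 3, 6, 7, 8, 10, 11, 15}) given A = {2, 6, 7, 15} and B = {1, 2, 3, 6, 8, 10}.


A = {2, 6, 7, 15}
B = {1, 2, 3, 6, 8, 10}
Region: in neither A nor B (given U = {1, 2, 3, 6, 7, 8, 10, 11, 15})
Elements: {11}

Elements in neither A nor B (given U = {1, 2, 3, 6, 7, 8, 10, 11, 15}): {11}


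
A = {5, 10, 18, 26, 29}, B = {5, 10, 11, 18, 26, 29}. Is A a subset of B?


A ⊆ B means every element of A is in B.
All elements of A are in B.
So A ⊆ B.

Yes, A ⊆ B


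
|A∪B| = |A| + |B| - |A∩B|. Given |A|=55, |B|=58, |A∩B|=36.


|A ∪ B| = |A| + |B| - |A ∩ B|
= 55 + 58 - 36
= 77

|A ∪ B| = 77


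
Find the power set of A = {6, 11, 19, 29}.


|A| = 4, so |P(A)| = 2^4 = 16
Enumerate subsets by cardinality (0 to 4):
∅, {6}, {11}, {19}, {29}, {6, 11}, {6, 19}, {6, 29}, {11, 19}, {11, 29}, {19, 29}, {6, 11, 19}, {6, 11, 29}, {6, 19, 29}, {11, 19, 29}, {6, 11, 19, 29}

P(A) has 16 subsets: ∅, {6}, {11}, {19}, {29}, {6, 11}, {6, 19}, {6, 29}, {11, 19}, {11, 29}, {19, 29}, {6, 11, 19}, {6, 11, 29}, {6, 19, 29}, {11, 19, 29}, {6, 11, 19, 29}


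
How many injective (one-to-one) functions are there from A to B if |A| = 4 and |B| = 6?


An injection sends each of |A| = 4 inputs to a distinct output in B.
# injections = |B|·(|B|-1)·…·(|B|-|A|+1) = 6! / (6 - 4)!
= 6 × 5 × 4 × 3
= 360

Number of injections = 360


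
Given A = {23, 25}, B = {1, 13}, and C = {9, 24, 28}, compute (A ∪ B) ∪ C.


A ∪ B = {1, 13, 23, 25}
(A ∪ B) ∪ C = {1, 9, 13, 23, 24, 25, 28}

A ∪ B ∪ C = {1, 9, 13, 23, 24, 25, 28}


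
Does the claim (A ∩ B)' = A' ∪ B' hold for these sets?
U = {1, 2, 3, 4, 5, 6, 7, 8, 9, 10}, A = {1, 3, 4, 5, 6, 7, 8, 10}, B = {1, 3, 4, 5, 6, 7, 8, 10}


LHS: A ∩ B = {1, 3, 4, 5, 6, 7, 8, 10}
(A ∩ B)' = U \ (A ∩ B) = {2, 9}
A' = {2, 9}, B' = {2, 9}
Claimed RHS: A' ∪ B' = {2, 9}
Identity is VALID: LHS = RHS = {2, 9} ✓

Identity is valid. (A ∩ B)' = A' ∪ B' = {2, 9}


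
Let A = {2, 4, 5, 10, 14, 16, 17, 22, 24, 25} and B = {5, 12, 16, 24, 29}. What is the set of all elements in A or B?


A ∪ B = all elements in A or B (or both)
A = {2, 4, 5, 10, 14, 16, 17, 22, 24, 25}
B = {5, 12, 16, 24, 29}
A ∪ B = {2, 4, 5, 10, 12, 14, 16, 17, 22, 24, 25, 29}

A ∪ B = {2, 4, 5, 10, 12, 14, 16, 17, 22, 24, 25, 29}


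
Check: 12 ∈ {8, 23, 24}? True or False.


A = {8, 23, 24}
Checking if 12 is in A
12 is not in A → False

12 ∉ A


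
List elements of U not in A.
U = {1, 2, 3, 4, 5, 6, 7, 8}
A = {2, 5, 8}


Aᶜ = U \ A = elements in U but not in A
U = {1, 2, 3, 4, 5, 6, 7, 8}
A = {2, 5, 8}
Aᶜ = {1, 3, 4, 6, 7}

Aᶜ = {1, 3, 4, 6, 7}


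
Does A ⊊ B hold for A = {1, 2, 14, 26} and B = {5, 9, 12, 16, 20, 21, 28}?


A ⊂ B requires: A ⊆ B AND A ≠ B.
A ⊆ B? No
A ⊄ B, so A is not a proper subset.

No, A is not a proper subset of B


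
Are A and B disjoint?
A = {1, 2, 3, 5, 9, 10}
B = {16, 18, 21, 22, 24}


Disjoint means A ∩ B = ∅.
A ∩ B = ∅
A ∩ B = ∅, so A and B are disjoint.

Yes, A and B are disjoint


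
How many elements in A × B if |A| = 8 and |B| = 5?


|A × B| = |A| × |B|
= 8 × 5
= 40

|A × B| = 40


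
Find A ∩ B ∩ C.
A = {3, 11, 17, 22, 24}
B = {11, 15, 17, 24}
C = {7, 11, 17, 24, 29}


A ∩ B = {11, 17, 24}
(A ∩ B) ∩ C = {11, 17, 24}

A ∩ B ∩ C = {11, 17, 24}


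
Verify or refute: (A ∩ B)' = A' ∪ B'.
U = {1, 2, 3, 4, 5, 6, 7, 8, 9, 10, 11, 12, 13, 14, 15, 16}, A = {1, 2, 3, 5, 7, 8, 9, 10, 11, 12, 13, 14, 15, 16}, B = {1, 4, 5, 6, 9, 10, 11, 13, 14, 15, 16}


LHS: A ∩ B = {1, 5, 9, 10, 11, 13, 14, 15, 16}
(A ∩ B)' = U \ (A ∩ B) = {2, 3, 4, 6, 7, 8, 12}
A' = {4, 6}, B' = {2, 3, 7, 8, 12}
Claimed RHS: A' ∪ B' = {2, 3, 4, 6, 7, 8, 12}
Identity is VALID: LHS = RHS = {2, 3, 4, 6, 7, 8, 12} ✓

Identity is valid. (A ∩ B)' = A' ∪ B' = {2, 3, 4, 6, 7, 8, 12}


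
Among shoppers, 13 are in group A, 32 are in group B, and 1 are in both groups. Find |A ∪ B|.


|A ∪ B| = |A| + |B| - |A ∩ B|
= 13 + 32 - 1
= 44

|A ∪ B| = 44


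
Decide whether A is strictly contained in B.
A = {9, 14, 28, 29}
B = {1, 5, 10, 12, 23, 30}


A ⊂ B requires: A ⊆ B AND A ≠ B.
A ⊆ B? No
A ⊄ B, so A is not a proper subset.

No, A is not a proper subset of B


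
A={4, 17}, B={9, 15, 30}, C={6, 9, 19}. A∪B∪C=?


A ∪ B = {4, 9, 15, 17, 30}
(A ∪ B) ∪ C = {4, 6, 9, 15, 17, 19, 30}

A ∪ B ∪ C = {4, 6, 9, 15, 17, 19, 30}


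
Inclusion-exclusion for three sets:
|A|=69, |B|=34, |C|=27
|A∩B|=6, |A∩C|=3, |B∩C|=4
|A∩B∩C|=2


|A∪B∪C| = |A|+|B|+|C| - |A∩B|-|A∩C|-|B∩C| + |A∩B∩C|
= 69+34+27 - 6-3-4 + 2
= 130 - 13 + 2
= 119

|A ∪ B ∪ C| = 119


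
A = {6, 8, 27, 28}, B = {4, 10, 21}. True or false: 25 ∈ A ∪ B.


A = {6, 8, 27, 28}, B = {4, 10, 21}
A ∪ B = all elements in A or B
A ∪ B = {4, 6, 8, 10, 21, 27, 28}
Checking if 25 ∈ A ∪ B
25 is not in A ∪ B → False

25 ∉ A ∪ B


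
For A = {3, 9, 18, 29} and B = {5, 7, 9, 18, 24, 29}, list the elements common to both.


A ∩ B = elements in both A and B
A = {3, 9, 18, 29}
B = {5, 7, 9, 18, 24, 29}
A ∩ B = {9, 18, 29}

A ∩ B = {9, 18, 29}


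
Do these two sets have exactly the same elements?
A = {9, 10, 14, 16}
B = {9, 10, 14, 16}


Two sets are equal iff they have exactly the same elements.
A = {9, 10, 14, 16}
B = {9, 10, 14, 16}
Same elements → A = B

Yes, A = B


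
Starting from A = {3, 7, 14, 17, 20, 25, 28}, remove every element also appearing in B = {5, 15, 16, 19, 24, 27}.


A \ B = elements in A but not in B
A = {3, 7, 14, 17, 20, 25, 28}
B = {5, 15, 16, 19, 24, 27}
Remove from A any elements in B
A \ B = {3, 7, 14, 17, 20, 25, 28}

A \ B = {3, 7, 14, 17, 20, 25, 28}


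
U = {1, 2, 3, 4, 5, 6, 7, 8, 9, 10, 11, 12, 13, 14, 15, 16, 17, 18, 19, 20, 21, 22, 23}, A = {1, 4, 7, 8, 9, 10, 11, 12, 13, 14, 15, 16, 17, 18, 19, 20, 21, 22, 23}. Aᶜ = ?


Aᶜ = U \ A = elements in U but not in A
U = {1, 2, 3, 4, 5, 6, 7, 8, 9, 10, 11, 12, 13, 14, 15, 16, 17, 18, 19, 20, 21, 22, 23}
A = {1, 4, 7, 8, 9, 10, 11, 12, 13, 14, 15, 16, 17, 18, 19, 20, 21, 22, 23}
Aᶜ = {2, 3, 5, 6}

Aᶜ = {2, 3, 5, 6}


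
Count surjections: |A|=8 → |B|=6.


n = |A| = 8, k = |B| = 6. Surjections via inclusion-exclusion:
S(n,k) = Σ(-1)^i × C(k,i) × (k-i)^n, i=0 to k
i=0: (-1)^0×C(6,0)×6^8 = 1679616
i=1: (-1)^1×C(6,1)×5^8 = -2343750
i=2: (-1)^2×C(6,2)×4^8 = 983040
i=3: (-1)^3×C(6,3)×3^8 = -131220
i=4: (-1)^4×C(6,4)×2^8 = 3840
i=5: (-1)^5×C(6,5)×1^8 = -6
i=6: (-1)^6×C(6,6)×0^8 = 0
Total = 191520

Number of surjections = 191520


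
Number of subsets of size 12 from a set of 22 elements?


C(n,k) = n! / (k!(n-k)!)
C(22,12) = 22! / (12!10!)
= 646646

C(22,12) = 646646


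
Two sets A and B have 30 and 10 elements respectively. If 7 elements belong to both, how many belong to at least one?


|A ∪ B| = |A| + |B| - |A ∩ B|
= 30 + 10 - 7
= 33

|A ∪ B| = 33


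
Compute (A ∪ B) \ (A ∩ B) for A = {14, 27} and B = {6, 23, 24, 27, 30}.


A △ B = (A \ B) ∪ (B \ A) = elements in exactly one of A or B
A \ B = {14}
B \ A = {6, 23, 24, 30}
A △ B = {6, 14, 23, 24, 30}

A △ B = {6, 14, 23, 24, 30}


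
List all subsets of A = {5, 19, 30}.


|A| = 3, so |P(A)| = 2^3 = 8
Enumerate subsets by cardinality (0 to 3):
∅, {5}, {19}, {30}, {5, 19}, {5, 30}, {19, 30}, {5, 19, 30}

P(A) has 8 subsets: ∅, {5}, {19}, {30}, {5, 19}, {5, 30}, {19, 30}, {5, 19, 30}


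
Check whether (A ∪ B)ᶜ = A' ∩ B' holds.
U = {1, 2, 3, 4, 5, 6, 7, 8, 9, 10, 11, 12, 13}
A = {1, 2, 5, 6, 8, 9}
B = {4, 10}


LHS: A ∪ B = {1, 2, 4, 5, 6, 8, 9, 10}
(A ∪ B)' = U \ (A ∪ B) = {3, 7, 11, 12, 13}
A' = {3, 4, 7, 10, 11, 12, 13}, B' = {1, 2, 3, 5, 6, 7, 8, 9, 11, 12, 13}
Claimed RHS: A' ∩ B' = {3, 7, 11, 12, 13}
Identity is VALID: LHS = RHS = {3, 7, 11, 12, 13} ✓

Identity is valid. (A ∪ B)' = A' ∩ B' = {3, 7, 11, 12, 13}


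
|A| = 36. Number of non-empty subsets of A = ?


Total subsets = 2^n = 2^36 = 68719476736
Non-empty subsets exclude the empty set: 2^n - 1
= 68719476736 - 1
= 68719476735

Number of non-empty subsets = 68719476735


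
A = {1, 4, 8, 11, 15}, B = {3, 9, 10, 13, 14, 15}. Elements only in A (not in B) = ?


A = {1, 4, 8, 11, 15}
B = {3, 9, 10, 13, 14, 15}
Region: only in A (not in B)
Elements: {1, 4, 8, 11}

Elements only in A (not in B): {1, 4, 8, 11}


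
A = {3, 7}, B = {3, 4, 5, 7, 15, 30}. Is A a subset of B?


A ⊆ B means every element of A is in B.
All elements of A are in B.
So A ⊆ B.

Yes, A ⊆ B


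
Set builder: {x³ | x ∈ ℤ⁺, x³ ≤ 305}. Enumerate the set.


Checking each candidate:
Condition: positive perfect cubes ≤ 305
Result = {1, 8, 27, 64, 125, 216}

{1, 8, 27, 64, 125, 216}


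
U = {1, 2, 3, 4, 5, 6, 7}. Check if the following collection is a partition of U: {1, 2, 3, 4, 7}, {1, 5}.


A partition requires: (1) non-empty parts, (2) pairwise disjoint, (3) union = U
Parts: {1, 2, 3, 4, 7}, {1, 5}
Union of parts: {1, 2, 3, 4, 5, 7}
U = {1, 2, 3, 4, 5, 6, 7}
All non-empty? True
Pairwise disjoint? False
Covers U? False

No, not a valid partition


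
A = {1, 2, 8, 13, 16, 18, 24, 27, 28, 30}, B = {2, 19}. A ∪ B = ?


A ∪ B = all elements in A or B (or both)
A = {1, 2, 8, 13, 16, 18, 24, 27, 28, 30}
B = {2, 19}
A ∪ B = {1, 2, 8, 13, 16, 18, 19, 24, 27, 28, 30}

A ∪ B = {1, 2, 8, 13, 16, 18, 19, 24, 27, 28, 30}


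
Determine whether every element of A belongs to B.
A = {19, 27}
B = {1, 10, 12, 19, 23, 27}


A ⊆ B means every element of A is in B.
All elements of A are in B.
So A ⊆ B.

Yes, A ⊆ B


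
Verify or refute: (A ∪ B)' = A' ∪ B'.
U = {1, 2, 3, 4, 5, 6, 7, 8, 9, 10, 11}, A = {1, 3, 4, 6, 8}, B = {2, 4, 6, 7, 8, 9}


LHS: A ∪ B = {1, 2, 3, 4, 6, 7, 8, 9}
(A ∪ B)' = U \ (A ∪ B) = {5, 10, 11}
A' = {2, 5, 7, 9, 10, 11}, B' = {1, 3, 5, 10, 11}
Claimed RHS: A' ∪ B' = {1, 2, 3, 5, 7, 9, 10, 11}
Identity is INVALID: LHS = {5, 10, 11} but the RHS claimed here equals {1, 2, 3, 5, 7, 9, 10, 11}. The correct form is (A ∪ B)' = A' ∩ B'.

Identity is invalid: (A ∪ B)' = {5, 10, 11} but A' ∪ B' = {1, 2, 3, 5, 7, 9, 10, 11}. The correct De Morgan law is (A ∪ B)' = A' ∩ B'.


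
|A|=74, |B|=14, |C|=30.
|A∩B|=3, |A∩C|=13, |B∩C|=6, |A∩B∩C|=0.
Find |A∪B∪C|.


|A∪B∪C| = |A|+|B|+|C| - |A∩B|-|A∩C|-|B∩C| + |A∩B∩C|
= 74+14+30 - 3-13-6 + 0
= 118 - 22 + 0
= 96

|A ∪ B ∪ C| = 96


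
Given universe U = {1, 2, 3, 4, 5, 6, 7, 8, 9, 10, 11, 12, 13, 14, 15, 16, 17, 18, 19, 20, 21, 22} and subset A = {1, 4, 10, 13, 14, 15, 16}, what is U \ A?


Aᶜ = U \ A = elements in U but not in A
U = {1, 2, 3, 4, 5, 6, 7, 8, 9, 10, 11, 12, 13, 14, 15, 16, 17, 18, 19, 20, 21, 22}
A = {1, 4, 10, 13, 14, 15, 16}
Aᶜ = {2, 3, 5, 6, 7, 8, 9, 11, 12, 17, 18, 19, 20, 21, 22}

Aᶜ = {2, 3, 5, 6, 7, 8, 9, 11, 12, 17, 18, 19, 20, 21, 22}


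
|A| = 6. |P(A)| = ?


Number of subsets = 2^n
= 2^6
= 64

|P(A)| = 64


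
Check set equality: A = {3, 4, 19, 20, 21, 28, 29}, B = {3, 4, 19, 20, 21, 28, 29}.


Two sets are equal iff they have exactly the same elements.
A = {3, 4, 19, 20, 21, 28, 29}
B = {3, 4, 19, 20, 21, 28, 29}
Same elements → A = B

Yes, A = B


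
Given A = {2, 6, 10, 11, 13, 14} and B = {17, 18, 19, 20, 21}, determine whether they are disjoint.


Disjoint means A ∩ B = ∅.
A ∩ B = ∅
A ∩ B = ∅, so A and B are disjoint.

Yes, A and B are disjoint


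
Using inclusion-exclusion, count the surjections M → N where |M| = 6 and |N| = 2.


n = |M| = 6, k = |N| = 2. Surjections via inclusion-exclusion:
S(n,k) = Σ(-1)^i × C(k,i) × (k-i)^n, i=0 to k
i=0: (-1)^0×C(2,0)×2^6 = 64
i=1: (-1)^1×C(2,1)×1^6 = -2
i=2: (-1)^2×C(2,2)×0^6 = 0
Total = 62

Number of surjections = 62


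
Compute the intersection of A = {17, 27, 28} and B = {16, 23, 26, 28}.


A ∩ B = elements in both A and B
A = {17, 27, 28}
B = {16, 23, 26, 28}
A ∩ B = {28}

A ∩ B = {28}


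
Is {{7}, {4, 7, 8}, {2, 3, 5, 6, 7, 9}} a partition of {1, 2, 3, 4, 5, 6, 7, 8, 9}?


A partition requires: (1) non-empty parts, (2) pairwise disjoint, (3) union = U
Parts: {7}, {4, 7, 8}, {2, 3, 5, 6, 7, 9}
Union of parts: {2, 3, 4, 5, 6, 7, 8, 9}
U = {1, 2, 3, 4, 5, 6, 7, 8, 9}
All non-empty? True
Pairwise disjoint? False
Covers U? False

No, not a valid partition


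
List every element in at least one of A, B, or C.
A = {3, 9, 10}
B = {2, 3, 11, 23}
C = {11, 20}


A ∪ B = {2, 3, 9, 10, 11, 23}
(A ∪ B) ∪ C = {2, 3, 9, 10, 11, 20, 23}

A ∪ B ∪ C = {2, 3, 9, 10, 11, 20, 23}


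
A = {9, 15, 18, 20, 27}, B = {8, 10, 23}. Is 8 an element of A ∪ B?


A = {9, 15, 18, 20, 27}, B = {8, 10, 23}
A ∪ B = all elements in A or B
A ∪ B = {8, 9, 10, 15, 18, 20, 23, 27}
Checking if 8 ∈ A ∪ B
8 is in A ∪ B → True

8 ∈ A ∪ B


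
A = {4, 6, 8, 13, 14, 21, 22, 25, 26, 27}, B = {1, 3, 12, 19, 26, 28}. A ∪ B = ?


A ∪ B = all elements in A or B (or both)
A = {4, 6, 8, 13, 14, 21, 22, 25, 26, 27}
B = {1, 3, 12, 19, 26, 28}
A ∪ B = {1, 3, 4, 6, 8, 12, 13, 14, 19, 21, 22, 25, 26, 27, 28}

A ∪ B = {1, 3, 4, 6, 8, 12, 13, 14, 19, 21, 22, 25, 26, 27, 28}


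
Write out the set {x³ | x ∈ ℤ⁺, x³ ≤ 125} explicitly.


Checking each candidate:
Condition: positive perfect cubes ≤ 125
Result = {1, 8, 27, 64, 125}

{1, 8, 27, 64, 125}


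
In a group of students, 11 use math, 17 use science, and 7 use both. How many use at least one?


|A ∪ B| = |A| + |B| - |A ∩ B|
= 11 + 17 - 7
= 21

|A ∪ B| = 21


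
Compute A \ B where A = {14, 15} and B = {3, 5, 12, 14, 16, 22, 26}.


A \ B = elements in A but not in B
A = {14, 15}
B = {3, 5, 12, 14, 16, 22, 26}
Remove from A any elements in B
A \ B = {15}

A \ B = {15}


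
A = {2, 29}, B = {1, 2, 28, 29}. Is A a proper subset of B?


A ⊂ B requires: A ⊆ B AND A ≠ B.
A ⊆ B? Yes
A = B? No
A ⊂ B: Yes (A is a proper subset of B)

Yes, A ⊂ B


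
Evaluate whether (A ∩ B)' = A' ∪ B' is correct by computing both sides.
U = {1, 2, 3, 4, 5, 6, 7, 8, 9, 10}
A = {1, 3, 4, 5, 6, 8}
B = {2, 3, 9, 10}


LHS: A ∩ B = {3}
(A ∩ B)' = U \ (A ∩ B) = {1, 2, 4, 5, 6, 7, 8, 9, 10}
A' = {2, 7, 9, 10}, B' = {1, 4, 5, 6, 7, 8}
Claimed RHS: A' ∪ B' = {1, 2, 4, 5, 6, 7, 8, 9, 10}
Identity is VALID: LHS = RHS = {1, 2, 4, 5, 6, 7, 8, 9, 10} ✓

Identity is valid. (A ∩ B)' = A' ∪ B' = {1, 2, 4, 5, 6, 7, 8, 9, 10}


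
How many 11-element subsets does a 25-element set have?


C(n,k) = n! / (k!(n-k)!)
C(25,11) = 25! / (11!14!)
= 4457400

C(25,11) = 4457400


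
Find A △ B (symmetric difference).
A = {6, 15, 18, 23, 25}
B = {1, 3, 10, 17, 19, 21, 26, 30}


A △ B = (A \ B) ∪ (B \ A) = elements in exactly one of A or B
A \ B = {6, 15, 18, 23, 25}
B \ A = {1, 3, 10, 17, 19, 21, 26, 30}
A △ B = {1, 3, 6, 10, 15, 17, 18, 19, 21, 23, 25, 26, 30}

A △ B = {1, 3, 6, 10, 15, 17, 18, 19, 21, 23, 25, 26, 30}


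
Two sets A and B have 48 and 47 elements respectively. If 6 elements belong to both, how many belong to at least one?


|A ∪ B| = |A| + |B| - |A ∩ B|
= 48 + 47 - 6
= 89

|A ∪ B| = 89


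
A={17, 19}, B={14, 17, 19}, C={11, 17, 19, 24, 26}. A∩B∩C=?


A ∩ B = {17, 19}
(A ∩ B) ∩ C = {17, 19}

A ∩ B ∩ C = {17, 19}


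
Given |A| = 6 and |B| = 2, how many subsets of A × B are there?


A relation from A to B is any subset of A × B.
|A × B| = 6 × 2 = 12
# relations = 2^|A × B| = 2^12 = 4096

Number of relations = 4096


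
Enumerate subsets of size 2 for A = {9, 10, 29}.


|A| = 3, so A has C(3,2) = 3 subsets of size 2.
Enumerate by choosing 2 elements from A at a time:
{9, 10}, {9, 29}, {10, 29}

2-element subsets (3 total): {9, 10}, {9, 29}, {10, 29}


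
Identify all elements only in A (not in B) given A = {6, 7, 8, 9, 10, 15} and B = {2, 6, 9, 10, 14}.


A = {6, 7, 8, 9, 10, 15}
B = {2, 6, 9, 10, 14}
Region: only in A (not in B)
Elements: {7, 8, 15}

Elements only in A (not in B): {7, 8, 15}


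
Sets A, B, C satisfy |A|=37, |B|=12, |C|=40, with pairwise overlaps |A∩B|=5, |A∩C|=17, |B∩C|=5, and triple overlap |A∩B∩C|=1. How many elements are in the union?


|A∪B∪C| = |A|+|B|+|C| - |A∩B|-|A∩C|-|B∩C| + |A∩B∩C|
= 37+12+40 - 5-17-5 + 1
= 89 - 27 + 1
= 63

|A ∪ B ∪ C| = 63


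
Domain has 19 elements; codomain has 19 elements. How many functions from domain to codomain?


Each of |A| = 19 inputs maps to any of |B| = 19 outputs.
# functions = |B|^|A| = 19^19
= 1978419655660313589123979

Number of functions = 1978419655660313589123979


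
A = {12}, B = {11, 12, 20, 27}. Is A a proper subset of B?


A ⊂ B requires: A ⊆ B AND A ≠ B.
A ⊆ B? Yes
A = B? No
A ⊂ B: Yes (A is a proper subset of B)

Yes, A ⊂ B


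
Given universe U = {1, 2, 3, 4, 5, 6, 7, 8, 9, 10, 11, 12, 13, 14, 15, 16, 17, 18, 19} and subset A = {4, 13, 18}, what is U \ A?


Aᶜ = U \ A = elements in U but not in A
U = {1, 2, 3, 4, 5, 6, 7, 8, 9, 10, 11, 12, 13, 14, 15, 16, 17, 18, 19}
A = {4, 13, 18}
Aᶜ = {1, 2, 3, 5, 6, 7, 8, 9, 10, 11, 12, 14, 15, 16, 17, 19}

Aᶜ = {1, 2, 3, 5, 6, 7, 8, 9, 10, 11, 12, 14, 15, 16, 17, 19}


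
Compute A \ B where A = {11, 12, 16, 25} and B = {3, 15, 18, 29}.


A \ B = elements in A but not in B
A = {11, 12, 16, 25}
B = {3, 15, 18, 29}
Remove from A any elements in B
A \ B = {11, 12, 16, 25}

A \ B = {11, 12, 16, 25}


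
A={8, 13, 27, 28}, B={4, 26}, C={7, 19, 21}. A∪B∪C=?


A ∪ B = {4, 8, 13, 26, 27, 28}
(A ∪ B) ∪ C = {4, 7, 8, 13, 19, 21, 26, 27, 28}

A ∪ B ∪ C = {4, 7, 8, 13, 19, 21, 26, 27, 28}
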